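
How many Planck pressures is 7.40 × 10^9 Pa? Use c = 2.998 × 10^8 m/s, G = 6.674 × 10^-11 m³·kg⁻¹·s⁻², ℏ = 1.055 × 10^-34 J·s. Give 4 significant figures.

Planck pressure: p_P = c⁷/(ℏG²) = 4.632 × 10^113 Pa.
7.40 × 10^9 / 4.632 × 10^113 = 1.597 × 10^-104

1.597 × 10^-104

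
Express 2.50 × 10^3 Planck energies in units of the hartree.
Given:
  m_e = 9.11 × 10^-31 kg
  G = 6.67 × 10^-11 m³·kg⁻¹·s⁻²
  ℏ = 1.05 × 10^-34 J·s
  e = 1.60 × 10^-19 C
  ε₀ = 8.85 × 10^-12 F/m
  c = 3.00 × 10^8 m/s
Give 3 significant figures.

1.12 × 10^30

Planck energy: E_P = √(ℏc⁵/G) = 1.96 × 10^9 J
hartree: E_h = m_e e⁴/(4πε₀ℏ)² = 4.38 × 10^-18 J
2.50 × 10^3 × 1.96 × 10^9 / 4.38 × 10^-18 = 1.12 × 10^30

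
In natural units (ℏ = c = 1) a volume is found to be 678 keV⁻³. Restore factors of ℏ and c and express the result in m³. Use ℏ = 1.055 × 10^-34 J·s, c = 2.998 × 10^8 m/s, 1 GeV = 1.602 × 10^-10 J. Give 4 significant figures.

5.218 × 10^-27 m³

Volume is [L]³ = [E]⁻³·(ℏc)³.
1 GeV⁻³ → (ℏc)³ × (1 GeV in J)⁻³ = 7.696 × 10^-48 m³.
Convert the energy scale: 678 keV⁻³ = 6.78 × 10^20 GeV⁻³.
Result: 6.78 × 10^20 × 7.696 × 10^-48 = 5.218 × 10^-27 m³.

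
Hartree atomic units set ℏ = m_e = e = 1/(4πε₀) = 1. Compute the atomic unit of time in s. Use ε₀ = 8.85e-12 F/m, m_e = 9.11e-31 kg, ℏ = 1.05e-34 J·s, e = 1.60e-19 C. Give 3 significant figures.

The unique combination of the constants set to 1 with dimensions of time is τ_au = (4πε₀)²ℏ³/(m_e e⁴).
E_h = 4.38e-18 J
ℏ/E_h = 2.40e-17 s

2.40e-17 s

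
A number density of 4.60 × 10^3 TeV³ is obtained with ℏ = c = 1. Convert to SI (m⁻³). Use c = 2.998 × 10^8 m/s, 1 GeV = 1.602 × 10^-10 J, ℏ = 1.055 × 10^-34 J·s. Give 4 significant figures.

Number density is [L]⁻³ = [E]³/(ℏc)³.
1 GeV³ → 1/(ℏc)³ × (1 GeV in J)³ = 1.299 × 10^47 m⁻³.
Convert the energy scale: 4.60 × 10^3 TeV³ = 4.60 × 10^12 GeV³.
Result: 4.60 × 10^12 × 1.299 × 10^47 = 5.977 × 10^59 m⁻³.

5.977 × 10^59 m⁻³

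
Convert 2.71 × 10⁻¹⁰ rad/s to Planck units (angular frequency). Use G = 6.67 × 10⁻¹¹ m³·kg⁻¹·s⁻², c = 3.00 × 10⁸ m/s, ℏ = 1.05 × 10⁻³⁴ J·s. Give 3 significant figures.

Planck angular frequency: ω_P = √(c⁵/(ℏG)) = 1.86 × 10⁴³ rad/s.
2.71 × 10⁻¹⁰ / 1.86 × 10⁴³ = 1.45 × 10⁻⁵³

1.45 × 10⁻⁵³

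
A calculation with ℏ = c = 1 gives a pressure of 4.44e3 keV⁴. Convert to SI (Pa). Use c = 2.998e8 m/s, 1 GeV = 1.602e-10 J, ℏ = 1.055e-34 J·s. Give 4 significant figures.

Pressure is [E]/[L]³ = [E]⁴/(ℏc)³.
1 GeV⁴ → 1/(ℏc)³ × (1 GeV in J)⁴ = 2.082e37 Pa.
Convert the energy scale: 4.44e3 keV⁴ = 4.44e-21 GeV⁴.
Result: 4.44e-21 × 2.082e37 = 9.242e16 Pa.

9.242e16 Pa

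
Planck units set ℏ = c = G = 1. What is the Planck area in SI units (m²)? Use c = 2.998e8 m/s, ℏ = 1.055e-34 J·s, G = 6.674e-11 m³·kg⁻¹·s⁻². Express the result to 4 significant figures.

2.613e-70 m²

Dimensional analysis gives A_P = ℏG/c³.
  = 7.041e-45 / 2.695e25
  = 2.613e-70 m²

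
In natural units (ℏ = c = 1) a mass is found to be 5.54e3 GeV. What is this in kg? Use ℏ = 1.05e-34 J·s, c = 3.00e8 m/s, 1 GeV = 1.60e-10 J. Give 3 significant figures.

9.85e-24 kg

Mass is [E]/c²; divide by c².
1 GeV → 1/c² × (1 GeV in J) = 1.78e-27 kg.
Result: 5.54e3 × 1.78e-27 = 9.85e-24 kg.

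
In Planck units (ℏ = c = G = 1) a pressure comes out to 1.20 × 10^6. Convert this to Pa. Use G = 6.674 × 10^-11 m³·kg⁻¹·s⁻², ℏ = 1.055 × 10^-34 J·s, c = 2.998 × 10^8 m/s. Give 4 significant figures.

One Planck pressure: p_P = c⁷/(ℏG²) = 4.632 × 10^113 Pa.
1.20 × 10^6 × 4.632 × 10^113 Pa = 5.559 × 10^119 Pa

5.559 × 10^119 Pa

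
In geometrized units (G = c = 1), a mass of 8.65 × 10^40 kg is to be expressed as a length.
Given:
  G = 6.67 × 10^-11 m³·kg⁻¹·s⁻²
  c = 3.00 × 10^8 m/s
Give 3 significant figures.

6.41 × 10^13 m

In G = c = 1 units mass has dimensions of length; the conversion factor is G/c².
8.65 × 10^40 kg × (G/c²) = 6.41 × 10^13 m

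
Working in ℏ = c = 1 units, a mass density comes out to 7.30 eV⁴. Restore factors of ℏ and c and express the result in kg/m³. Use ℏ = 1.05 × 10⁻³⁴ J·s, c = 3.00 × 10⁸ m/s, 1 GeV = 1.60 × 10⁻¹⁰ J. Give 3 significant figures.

1.70 × 10⁻¹⁵ kg/m³

Mass density is [E]/(c²[L]³) = [E]⁴/(ℏ³c⁵).
1 GeV⁴ → 1/(ℏ³c⁵) × (1 GeV in J)⁴ = 2.33 × 10²⁰ kg/m³.
Convert the energy scale: 7.30 eV⁴ = 7.30 × 10⁻³⁶ GeV⁴.
Result: 7.30 × 10⁻³⁶ × 2.33 × 10²⁰ = 1.70 × 10⁻¹⁵ kg/m³.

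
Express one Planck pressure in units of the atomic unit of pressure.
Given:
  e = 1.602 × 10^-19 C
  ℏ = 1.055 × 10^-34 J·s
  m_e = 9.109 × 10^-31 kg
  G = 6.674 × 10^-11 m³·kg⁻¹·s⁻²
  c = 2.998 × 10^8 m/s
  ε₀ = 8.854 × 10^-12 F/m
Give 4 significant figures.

Planck pressure: p_P = c⁷/(ℏG²) = 4.632 × 10^113 Pa
atomic unit of pressure: P_au = E_h/a₀³ = m_e⁴e¹⁰/((4πε₀)⁵ℏ⁸) = 2.929 × 10^13 Pa
ratio = 4.632 × 10^113 / 2.929 × 10^13 = 1.581 × 10^100

1.581 × 10^100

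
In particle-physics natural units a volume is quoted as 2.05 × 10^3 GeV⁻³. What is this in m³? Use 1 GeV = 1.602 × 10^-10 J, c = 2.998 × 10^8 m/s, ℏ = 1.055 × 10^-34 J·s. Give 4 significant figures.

1.578 × 10^-44 m³

Volume is [L]³ = [E]⁻³·(ℏc)³.
1 GeV⁻³ → (ℏc)³ × (1 GeV in J)⁻³ = 7.696 × 10^-48 m³.
Result: 2.05 × 10^3 × 7.696 × 10^-48 = 1.578 × 10^-44 m³.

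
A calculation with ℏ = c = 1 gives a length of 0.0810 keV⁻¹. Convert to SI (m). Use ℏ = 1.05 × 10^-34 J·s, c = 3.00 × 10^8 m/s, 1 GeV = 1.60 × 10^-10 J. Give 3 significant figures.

1.59 × 10^-11 m

A length is [E]⁻¹ in ℏ=c=1; restore one factor of ℏc.
1 GeV⁻¹ → ℏc × (1 GeV in J)⁻¹ = 1.97 × 10^-16 m.
Convert the energy scale: 0.0810 keV⁻¹ = 8.10 × 10^4 GeV⁻¹.
Result: 8.10 × 10^4 × 1.97 × 10^-16 = 1.59 × 10^-11 m.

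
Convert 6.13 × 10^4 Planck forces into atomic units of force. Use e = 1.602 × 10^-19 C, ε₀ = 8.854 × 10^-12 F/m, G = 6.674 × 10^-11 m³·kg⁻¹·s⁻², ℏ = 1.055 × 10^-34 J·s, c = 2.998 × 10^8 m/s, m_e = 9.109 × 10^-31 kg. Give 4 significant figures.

9.027 × 10^55

Planck force: F_P = c⁴/G = 1.210 × 10^44 N
atomic unit of force: F_au = E_h/a₀ = m_e²e⁶/((4πε₀)³ℏ⁴) = 8.220 × 10^-8 N
6.13 × 10^4 × 1.210 × 10^44 / 8.220 × 10^-8 = 9.027 × 10^55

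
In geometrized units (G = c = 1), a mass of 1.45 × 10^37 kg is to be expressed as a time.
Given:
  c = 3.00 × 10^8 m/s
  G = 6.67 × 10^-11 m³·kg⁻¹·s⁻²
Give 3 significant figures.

35.8 s

Mass → time via G/c³.
1.45 × 10^37 kg × (G/c³) = 35.8 s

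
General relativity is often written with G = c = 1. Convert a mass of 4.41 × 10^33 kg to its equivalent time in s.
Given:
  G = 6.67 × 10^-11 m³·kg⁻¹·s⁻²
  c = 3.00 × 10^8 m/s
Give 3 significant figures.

Mass → time via G/c³.
4.41 × 10^33 kg × (G/c³) = 0.0109 s

0.0109 s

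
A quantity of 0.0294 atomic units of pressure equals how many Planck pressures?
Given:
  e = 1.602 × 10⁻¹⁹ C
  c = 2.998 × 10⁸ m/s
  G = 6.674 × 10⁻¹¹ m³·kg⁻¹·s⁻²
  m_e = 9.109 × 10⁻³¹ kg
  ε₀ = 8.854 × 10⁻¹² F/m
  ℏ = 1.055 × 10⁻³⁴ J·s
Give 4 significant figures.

atomic unit of pressure: P_au = E_h/a₀³ = m_e⁴e¹⁰/((4πε₀)⁵ℏ⁸) = 2.929 × 10¹³ Pa
Planck pressure: p_P = c⁷/(ℏG²) = 4.632 × 10¹¹³ Pa
0.0294 × 2.929 × 10¹³ / 4.632 × 10¹¹³ = 1.859 × 10⁻¹⁰²

1.859 × 10⁻¹⁰²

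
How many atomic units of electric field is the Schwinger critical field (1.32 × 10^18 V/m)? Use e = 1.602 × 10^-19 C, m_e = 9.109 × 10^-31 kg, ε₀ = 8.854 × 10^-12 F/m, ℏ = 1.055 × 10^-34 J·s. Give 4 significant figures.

atomic unit of electric field: E_au = E_h/(e a₀) = m_e²e⁵/((4πε₀)³ℏ⁴) = 5.131 × 10^11 V/m.
1.32 × 10^18 / 5.131 × 10^11 = 2.573 × 10^6

2.573 × 10^6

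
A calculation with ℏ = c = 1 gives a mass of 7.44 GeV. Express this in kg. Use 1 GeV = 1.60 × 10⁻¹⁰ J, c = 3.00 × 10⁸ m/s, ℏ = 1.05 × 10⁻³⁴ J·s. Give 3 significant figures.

Mass is [E]/c²; divide by c².
1 GeV → 1/c² × (1 GeV in J) = 1.78 × 10⁻²⁷ kg.
Result: 7.44 × 1.78 × 10⁻²⁷ = 1.32 × 10⁻²⁶ kg.

1.32 × 10⁻²⁶ kg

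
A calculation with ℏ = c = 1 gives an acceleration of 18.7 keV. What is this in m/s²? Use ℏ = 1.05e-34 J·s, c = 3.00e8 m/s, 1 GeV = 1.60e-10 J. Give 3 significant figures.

8.55e27 m/s²

Acceleration is [L]/[T]² = c·[E]/ℏ.
1 GeV → c/ℏ × (1 GeV in J) = 4.57e32 m/s².
Convert the energy scale: 18.7 keV = 1.87e-5 GeV.
Result: 1.87e-5 × 4.57e32 = 8.55e27 m/s².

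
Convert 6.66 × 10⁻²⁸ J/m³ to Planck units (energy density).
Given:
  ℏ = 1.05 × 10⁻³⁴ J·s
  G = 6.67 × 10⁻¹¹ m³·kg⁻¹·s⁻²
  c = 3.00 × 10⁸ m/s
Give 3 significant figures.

1.42 × 10⁻¹⁴¹

Planck energy density: u_P = c⁷/(ℏG²) = 4.68 × 10¹¹³ J/m³.
6.66 × 10⁻²⁸ / 4.68 × 10¹¹³ = 1.42 × 10⁻¹⁴¹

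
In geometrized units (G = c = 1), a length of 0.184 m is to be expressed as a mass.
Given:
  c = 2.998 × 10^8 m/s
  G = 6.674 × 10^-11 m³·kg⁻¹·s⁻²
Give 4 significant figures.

Length → mass via c²/G.
0.184 m × (c²/G) = 2.478 × 10^26 kg

2.478 × 10^26 kg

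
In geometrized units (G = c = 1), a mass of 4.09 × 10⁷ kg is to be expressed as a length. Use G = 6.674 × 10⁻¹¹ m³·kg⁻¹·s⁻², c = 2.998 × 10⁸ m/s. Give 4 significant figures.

In G = c = 1 units mass has dimensions of length; the conversion factor is G/c².
4.09 × 10⁷ kg × (G/c²) = 3.037 × 10⁻²⁰ m

3.037 × 10⁻²⁰ m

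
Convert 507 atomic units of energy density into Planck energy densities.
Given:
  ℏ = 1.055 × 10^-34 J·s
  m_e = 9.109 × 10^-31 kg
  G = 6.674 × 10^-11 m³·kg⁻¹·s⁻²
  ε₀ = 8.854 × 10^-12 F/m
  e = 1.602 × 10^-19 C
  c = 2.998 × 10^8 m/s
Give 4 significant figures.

3.206 × 10^-98

atomic unit of energy density: u_au = E_h/a₀³ = m_e⁴e¹⁰/((4πε₀)⁵ℏ⁸) = 2.929 × 10^13 J/m³
Planck energy density: u_P = c⁷/(ℏG²) = 4.632 × 10^113 J/m³
507 × 2.929 × 10^13 / 4.632 × 10^113 = 3.206 × 10^-98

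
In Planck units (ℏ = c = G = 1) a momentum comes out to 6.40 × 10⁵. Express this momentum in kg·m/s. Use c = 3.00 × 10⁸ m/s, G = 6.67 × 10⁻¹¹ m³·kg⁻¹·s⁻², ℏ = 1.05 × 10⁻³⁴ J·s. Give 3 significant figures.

4.17 × 10⁶ kg·m/s

One Planck momentum: p_P = √(ℏc³/G) = 6.52 kg·m/s.
6.40 × 10⁵ × 6.52 kg·m/s = 4.17 × 10⁶ kg·m/s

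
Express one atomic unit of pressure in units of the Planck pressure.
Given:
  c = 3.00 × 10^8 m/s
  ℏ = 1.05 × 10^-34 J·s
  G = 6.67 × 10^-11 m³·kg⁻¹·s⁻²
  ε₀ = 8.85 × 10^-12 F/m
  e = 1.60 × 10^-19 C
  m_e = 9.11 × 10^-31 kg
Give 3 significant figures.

atomic unit of pressure: P_au = E_h/a₀³ = m_e⁴e¹⁰/((4πε₀)⁵ℏ⁸) = 3.01 × 10^13 Pa
Planck pressure: p_P = c⁷/(ℏG²) = 4.68 × 10^113 Pa
ratio = 3.01 × 10^13 / 4.68 × 10^113 = 6.44 × 10^-101

6.44 × 10^-101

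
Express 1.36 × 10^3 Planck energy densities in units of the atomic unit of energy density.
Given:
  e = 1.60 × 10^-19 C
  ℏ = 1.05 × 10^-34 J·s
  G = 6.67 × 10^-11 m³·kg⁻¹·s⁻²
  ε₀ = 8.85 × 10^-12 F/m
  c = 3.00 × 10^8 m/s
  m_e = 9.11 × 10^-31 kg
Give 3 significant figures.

2.11 × 10^103

Planck energy density: u_P = c⁷/(ℏG²) = 4.68 × 10^113 J/m³
atomic unit of energy density: u_au = E_h/a₀³ = m_e⁴e¹⁰/((4πε₀)⁵ℏ⁸) = 3.01 × 10^13 J/m³
1.36 × 10^3 × 4.68 × 10^113 / 3.01 × 10^13 = 2.11 × 10^103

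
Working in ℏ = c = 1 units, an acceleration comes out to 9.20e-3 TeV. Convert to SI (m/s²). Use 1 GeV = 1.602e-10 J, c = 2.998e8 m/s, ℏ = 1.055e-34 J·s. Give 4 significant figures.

4.188e33 m/s²

Acceleration is [L]/[T]² = c·[E]/ℏ.
1 GeV → c/ℏ × (1 GeV in J) = 4.552e32 m/s².
Convert the energy scale: 9.20e-3 TeV = 9.20 GeV.
Result: 9.20 × 4.552e32 = 4.188e33 m/s².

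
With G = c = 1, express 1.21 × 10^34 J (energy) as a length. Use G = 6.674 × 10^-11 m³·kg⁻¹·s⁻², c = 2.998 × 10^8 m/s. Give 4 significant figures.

9.996 × 10^-11 m

Energy → length via G/c⁴.
1.21 × 10^34 J × (G/c⁴) = 9.996 × 10^-11 m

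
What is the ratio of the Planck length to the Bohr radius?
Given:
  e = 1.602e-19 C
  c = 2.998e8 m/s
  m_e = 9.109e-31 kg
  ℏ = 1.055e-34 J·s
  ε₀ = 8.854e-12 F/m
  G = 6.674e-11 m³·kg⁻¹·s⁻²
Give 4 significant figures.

3.051e-25

Planck length: ℓ_P = √(ℏG/c³) = 1.616e-35 m
Bohr radius: a₀ = 4πε₀ℏ²/(m_e e²) = 5.297e-11 m
ratio = 1.616e-35 / 5.297e-11 = 3.051e-25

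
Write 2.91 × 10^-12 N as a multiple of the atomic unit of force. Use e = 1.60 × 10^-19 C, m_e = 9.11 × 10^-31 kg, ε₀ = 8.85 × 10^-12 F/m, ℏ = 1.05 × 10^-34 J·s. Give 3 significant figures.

3.49 × 10^-5

atomic unit of force: F_au = E_h/a₀ = m_e²e⁶/((4πε₀)³ℏ⁴) = 8.33 × 10^-8 N.
2.91 × 10^-12 / 8.33 × 10^-8 = 3.49 × 10^-5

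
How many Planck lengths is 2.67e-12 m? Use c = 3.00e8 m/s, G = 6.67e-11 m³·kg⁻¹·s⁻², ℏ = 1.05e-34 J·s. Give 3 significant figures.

1.66e23

Planck length: ℓ_P = √(ℏG/c³) = 1.61e-35 m.
2.67e-12 / 1.61e-35 = 1.66e23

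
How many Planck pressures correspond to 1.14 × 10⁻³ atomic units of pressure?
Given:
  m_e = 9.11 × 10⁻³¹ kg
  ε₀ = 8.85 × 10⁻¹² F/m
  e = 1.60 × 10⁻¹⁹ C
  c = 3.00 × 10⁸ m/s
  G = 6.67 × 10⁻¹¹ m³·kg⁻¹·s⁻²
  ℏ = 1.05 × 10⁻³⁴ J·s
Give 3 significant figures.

7.34 × 10⁻¹⁰⁴

atomic unit of pressure: P_au = E_h/a₀³ = m_e⁴e¹⁰/((4πε₀)⁵ℏ⁸) = 3.01 × 10¹³ Pa
Planck pressure: p_P = c⁷/(ℏG²) = 4.68 × 10¹¹³ Pa
1.14 × 10⁻³ × 3.01 × 10¹³ / 4.68 × 10¹¹³ = 7.34 × 10⁻¹⁰⁴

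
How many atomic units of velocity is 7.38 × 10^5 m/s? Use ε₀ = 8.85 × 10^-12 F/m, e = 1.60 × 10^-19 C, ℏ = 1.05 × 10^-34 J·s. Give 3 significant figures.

0.337

atomic unit of velocity: v_au = e²/(4πε₀ℏ) = 2.19 × 10^6 m/s.
7.38 × 10^5 / 2.19 × 10^6 = 0.337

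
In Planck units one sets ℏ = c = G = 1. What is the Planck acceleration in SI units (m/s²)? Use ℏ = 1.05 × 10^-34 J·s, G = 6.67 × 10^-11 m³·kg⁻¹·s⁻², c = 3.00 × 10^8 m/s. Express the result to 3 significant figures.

a_P = √(c⁷/(ℏG))
  = √(3.12 × 10^103)
  = 5.59 × 10^51 m/s²

5.59 × 10^51 m/s²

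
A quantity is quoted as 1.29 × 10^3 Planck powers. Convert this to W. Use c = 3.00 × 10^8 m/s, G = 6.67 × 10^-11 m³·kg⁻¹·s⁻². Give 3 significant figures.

One Planck power: P_P = c⁵/G = 3.64 × 10^52 W.
1.29 × 10^3 × 3.64 × 10^52 W = 4.70 × 10^55 W

4.70 × 10^55 W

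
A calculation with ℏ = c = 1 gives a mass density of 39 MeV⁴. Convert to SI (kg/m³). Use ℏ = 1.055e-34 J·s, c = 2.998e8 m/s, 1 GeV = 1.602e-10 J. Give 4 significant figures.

9.032e9 kg/m³

Mass density is [E]/(c²[L]³) = [E]⁴/(ℏ³c⁵).
1 GeV⁴ → 1/(ℏ³c⁵) × (1 GeV in J)⁴ = 2.316e20 kg/m³.
Convert the energy scale: 39 MeV⁴ = 3.90e-11 GeV⁴.
Result: 3.90e-11 × 2.316e20 = 9.032e9 kg/m³.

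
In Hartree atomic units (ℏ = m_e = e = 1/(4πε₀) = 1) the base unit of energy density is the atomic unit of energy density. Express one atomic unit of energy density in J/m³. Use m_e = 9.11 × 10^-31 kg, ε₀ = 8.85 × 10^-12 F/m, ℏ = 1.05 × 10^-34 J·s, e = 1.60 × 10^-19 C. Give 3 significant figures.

3.01 × 10^13 J/m³

u_au = E_h/a₀³ = m_e⁴e¹⁰/((4πε₀)⁵ℏ⁸)
E_h = 4.38 × 10^-18 J
a₀ = 5.26 × 10^-11 m
E_h/a₀³ = 3.01 × 10^13 J/m³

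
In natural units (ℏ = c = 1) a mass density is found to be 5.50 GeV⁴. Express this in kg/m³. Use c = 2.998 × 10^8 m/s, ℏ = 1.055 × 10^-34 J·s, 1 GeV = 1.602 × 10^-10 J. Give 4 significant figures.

Mass density is [E]/(c²[L]³) = [E]⁴/(ℏ³c⁵).
1 GeV⁴ → 1/(ℏ³c⁵) × (1 GeV in J)⁴ = 2.316 × 10^20 kg/m³.
Result: 5.50 × 2.316 × 10^20 = 1.274 × 10^21 kg/m³.

1.274 × 10^21 kg/m³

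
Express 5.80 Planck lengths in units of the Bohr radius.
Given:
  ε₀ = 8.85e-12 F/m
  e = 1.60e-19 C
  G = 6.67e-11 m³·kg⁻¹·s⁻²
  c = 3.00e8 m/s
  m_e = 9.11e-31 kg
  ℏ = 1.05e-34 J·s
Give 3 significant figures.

Planck length: ℓ_P = √(ℏG/c³) = 1.61e-35 m
Bohr radius: a₀ = 4πε₀ℏ²/(m_e e²) = 5.26e-11 m
5.80 × 1.61e-35 / 5.26e-11 = 1.78e-24

1.78e-24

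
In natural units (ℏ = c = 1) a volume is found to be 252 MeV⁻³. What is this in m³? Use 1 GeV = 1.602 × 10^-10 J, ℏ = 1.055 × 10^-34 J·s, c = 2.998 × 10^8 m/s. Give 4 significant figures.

1.939 × 10^-36 m³

Volume is [L]³ = [E]⁻³·(ℏc)³.
1 GeV⁻³ → (ℏc)³ × (1 GeV in J)⁻³ = 7.696 × 10^-48 m³.
Convert the energy scale: 252 MeV⁻³ = 2.52 × 10^11 GeV⁻³.
Result: 2.52 × 10^11 × 7.696 × 10^-48 = 1.939 × 10^-36 m³.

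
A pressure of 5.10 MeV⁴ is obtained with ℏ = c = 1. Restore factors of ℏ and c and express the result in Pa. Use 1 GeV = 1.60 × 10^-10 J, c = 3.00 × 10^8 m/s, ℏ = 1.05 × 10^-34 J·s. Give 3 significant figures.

Pressure is [E]/[L]³ = [E]⁴/(ℏc)³.
1 GeV⁴ → 1/(ℏc)³ × (1 GeV in J)⁴ = 2.10 × 10^37 Pa.
Convert the energy scale: 5.10 MeV⁴ = 5.10 × 10^-12 GeV⁴.
Result: 5.10 × 10^-12 × 2.10 × 10^37 = 1.07 × 10^26 Pa.

1.07 × 10^26 Pa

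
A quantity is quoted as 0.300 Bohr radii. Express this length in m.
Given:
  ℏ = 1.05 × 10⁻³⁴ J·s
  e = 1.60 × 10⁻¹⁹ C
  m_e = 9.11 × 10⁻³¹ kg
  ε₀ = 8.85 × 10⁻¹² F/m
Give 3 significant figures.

One Bohr radius: a₀ = 4πε₀ℏ²/(m_e e²) = 5.26 × 10⁻¹¹ m.
0.300 × 5.26 × 10⁻¹¹ m = 1.58 × 10⁻¹¹ m

1.58 × 10⁻¹¹ m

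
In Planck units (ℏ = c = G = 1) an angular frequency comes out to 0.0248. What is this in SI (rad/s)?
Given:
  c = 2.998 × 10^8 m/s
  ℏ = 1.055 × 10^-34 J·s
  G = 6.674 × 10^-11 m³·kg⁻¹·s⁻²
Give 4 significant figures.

4.600 × 10^41 rad/s

One Planck angular frequency: ω_P = √(c⁵/(ℏG)) = 1.855 × 10^43 rad/s.
0.0248 × 1.855 × 10^43 rad/s = 4.600 × 10^41 rad/s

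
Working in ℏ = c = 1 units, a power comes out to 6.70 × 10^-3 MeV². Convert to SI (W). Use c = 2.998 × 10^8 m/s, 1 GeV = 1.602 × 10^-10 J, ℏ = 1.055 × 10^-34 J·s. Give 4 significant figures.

Power is [E]/[T] = [E]²/ℏ.
1 GeV² → 1/ℏ × (1 GeV in J)² = 2.433 × 10^14 W.
Convert the energy scale: 6.70 × 10^-3 MeV² = 6.70 × 10^-9 GeV².
Result: 6.70 × 10^-9 × 2.433 × 10^14 = 1.630 × 10^6 W.

1.630 × 10^6 W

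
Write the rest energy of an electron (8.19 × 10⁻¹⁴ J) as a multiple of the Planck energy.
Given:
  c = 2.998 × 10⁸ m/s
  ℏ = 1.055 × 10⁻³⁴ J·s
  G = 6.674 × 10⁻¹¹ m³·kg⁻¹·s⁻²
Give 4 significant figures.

4.186 × 10⁻²³

Planck energy: E_P = √(ℏc⁵/G) = 1.957 × 10⁹ J.
8.19 × 10⁻¹⁴ / 1.957 × 10⁹ = 4.186 × 10⁻²³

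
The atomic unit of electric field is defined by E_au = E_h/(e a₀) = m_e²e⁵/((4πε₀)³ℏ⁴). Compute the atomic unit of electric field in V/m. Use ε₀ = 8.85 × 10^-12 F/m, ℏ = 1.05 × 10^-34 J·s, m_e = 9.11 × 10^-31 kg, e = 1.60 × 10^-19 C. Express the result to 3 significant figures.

5.20 × 10^11 V/m

E_au = E_h/(e a₀) = m_e²e⁵/((4πε₀)³ℏ⁴)
E_h = 4.38 × 10^-18 J
a₀ = 5.26 × 10^-11 m
E_h/(e·a₀) = 5.20 × 10^11 V/m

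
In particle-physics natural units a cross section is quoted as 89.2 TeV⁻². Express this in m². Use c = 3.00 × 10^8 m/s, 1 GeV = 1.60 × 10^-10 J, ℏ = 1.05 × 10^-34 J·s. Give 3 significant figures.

3.46 × 10^-36 m²

Area is [L]² = [E]⁻²·(ℏc)²; restore (ℏc)².
1 GeV⁻² → (ℏc)² × (1 GeV in J)⁻² = 3.88 × 10^-32 m².
Convert the energy scale: 89.2 TeV⁻² = 8.92 × 10^-5 GeV⁻².
Result: 8.92 × 10^-5 × 3.88 × 10^-32 = 3.46 × 10^-36 m².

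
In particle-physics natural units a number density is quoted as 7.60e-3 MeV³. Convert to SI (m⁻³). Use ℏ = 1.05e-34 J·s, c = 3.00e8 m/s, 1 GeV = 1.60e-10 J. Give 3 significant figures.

Number density is [L]⁻³ = [E]³/(ℏc)³.
1 GeV³ → 1/(ℏc)³ × (1 GeV in J)³ = 1.31e47 m⁻³.
Convert the energy scale: 7.60e-3 MeV³ = 7.60e-12 GeV³.
Result: 7.60e-12 × 1.31e47 = 9.96e35 m⁻³.

9.96e35 m⁻³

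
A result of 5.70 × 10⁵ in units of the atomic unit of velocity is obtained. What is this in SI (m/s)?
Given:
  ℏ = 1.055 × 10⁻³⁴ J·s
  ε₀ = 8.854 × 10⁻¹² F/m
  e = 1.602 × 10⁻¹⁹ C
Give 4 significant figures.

1.246 × 10¹² m/s

One atomic unit of velocity: v_au = e²/(4πε₀ℏ) = 2.186 × 10⁶ m/s.
5.70 × 10⁵ × 2.186 × 10⁶ m/s = 1.246 × 10¹² m/s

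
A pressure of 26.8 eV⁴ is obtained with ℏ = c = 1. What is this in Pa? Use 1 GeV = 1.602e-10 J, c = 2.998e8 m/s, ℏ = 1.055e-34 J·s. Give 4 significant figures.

557.9 Pa

Pressure is [E]/[L]³ = [E]⁴/(ℏc)³.
1 GeV⁴ → 1/(ℏc)³ × (1 GeV in J)⁴ = 2.082e37 Pa.
Convert the energy scale: 26.8 eV⁴ = 2.68e-35 GeV⁴.
Result: 2.68e-35 × 2.082e37 = 557.9 Pa.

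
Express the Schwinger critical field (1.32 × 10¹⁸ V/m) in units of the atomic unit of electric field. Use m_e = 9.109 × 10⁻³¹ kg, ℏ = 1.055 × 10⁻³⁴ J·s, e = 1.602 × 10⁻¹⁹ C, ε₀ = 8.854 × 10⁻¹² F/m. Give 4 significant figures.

atomic unit of electric field: E_au = E_h/(e a₀) = m_e²e⁵/((4πε₀)³ℏ⁴) = 5.131 × 10¹¹ V/m.
1.32 × 10¹⁸ / 5.131 × 10¹¹ = 2.573 × 10⁶

2.573 × 10⁶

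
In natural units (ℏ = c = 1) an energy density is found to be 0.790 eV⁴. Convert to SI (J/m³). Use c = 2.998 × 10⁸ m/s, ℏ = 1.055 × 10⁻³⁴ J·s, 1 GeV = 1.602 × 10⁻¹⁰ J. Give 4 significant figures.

16.44 J/m³

[E]/[L]³ = [E]⁴/(ℏc)³; restore (ℏc)⁻³.
1 GeV⁴ → 1/(ℏc)³ × (1 GeV in J)⁴ = 2.082 × 10³⁷ J/m³.
Convert the energy scale: 0.790 eV⁴ = 7.90 × 10⁻³⁷ GeV⁴.
Result: 7.90 × 10⁻³⁷ × 2.082 × 10³⁷ = 16.44 J/m³.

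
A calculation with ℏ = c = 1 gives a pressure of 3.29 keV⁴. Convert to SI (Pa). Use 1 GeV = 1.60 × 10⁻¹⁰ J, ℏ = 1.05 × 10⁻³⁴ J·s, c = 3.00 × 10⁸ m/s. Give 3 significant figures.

Pressure is [E]/[L]³ = [E]⁴/(ℏc)³.
1 GeV⁴ → 1/(ℏc)³ × (1 GeV in J)⁴ = 2.10 × 10³⁷ Pa.
Convert the energy scale: 3.29 keV⁴ = 3.29 × 10⁻²⁴ GeV⁴.
Result: 3.29 × 10⁻²⁴ × 2.10 × 10³⁷ = 6.90 × 10¹³ Pa.

6.90 × 10¹³ Pa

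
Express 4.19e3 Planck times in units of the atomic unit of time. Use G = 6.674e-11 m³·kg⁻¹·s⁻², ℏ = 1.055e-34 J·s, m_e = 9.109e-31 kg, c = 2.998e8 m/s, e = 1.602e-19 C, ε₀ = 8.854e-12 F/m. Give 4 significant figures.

Planck time: t_P = √(ℏG/c⁵) = 5.392e-44 s
atomic unit of time: τ_au = (4πε₀)²ℏ³/(m_e e⁴) = 2.423e-17 s
4.19e3 × 5.392e-44 / 2.423e-17 = 9.324e-24

9.324e-24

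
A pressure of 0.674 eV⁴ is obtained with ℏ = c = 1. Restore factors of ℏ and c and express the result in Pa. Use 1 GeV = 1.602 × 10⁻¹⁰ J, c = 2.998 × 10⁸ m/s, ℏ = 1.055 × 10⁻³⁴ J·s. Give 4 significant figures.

14.03 Pa

Pressure is [E]/[L]³ = [E]⁴/(ℏc)³.
1 GeV⁴ → 1/(ℏc)³ × (1 GeV in J)⁴ = 2.082 × 10³⁷ Pa.
Convert the energy scale: 0.674 eV⁴ = 6.74 × 10⁻³⁷ GeV⁴.
Result: 6.74 × 10⁻³⁷ × 2.082 × 10³⁷ = 14.03 Pa.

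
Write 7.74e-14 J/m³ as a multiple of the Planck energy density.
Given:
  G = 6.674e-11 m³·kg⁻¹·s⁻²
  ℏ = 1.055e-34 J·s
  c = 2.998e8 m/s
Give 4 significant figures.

1.671e-127

Planck energy density: u_P = c⁷/(ℏG²) = 4.632e113 J/m³.
7.74e-14 / 4.632e113 = 1.671e-127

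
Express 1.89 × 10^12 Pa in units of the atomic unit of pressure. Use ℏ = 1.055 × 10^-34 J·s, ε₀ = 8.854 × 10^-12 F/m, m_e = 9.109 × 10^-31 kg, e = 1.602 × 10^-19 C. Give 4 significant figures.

0.06452

atomic unit of pressure: P_au = E_h/a₀³ = m_e⁴e¹⁰/((4πε₀)⁵ℏ⁸) = 2.929 × 10^13 Pa.
1.89 × 10^12 / 2.929 × 10^13 = 0.06452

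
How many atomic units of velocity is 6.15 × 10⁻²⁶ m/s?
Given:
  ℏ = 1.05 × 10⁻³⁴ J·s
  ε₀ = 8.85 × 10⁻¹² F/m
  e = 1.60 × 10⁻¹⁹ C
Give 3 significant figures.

atomic unit of velocity: v_au = e²/(4πε₀ℏ) = 2.19 × 10⁶ m/s.
6.15 × 10⁻²⁶ / 2.19 × 10⁶ = 2.81 × 10⁻³²

2.81 × 10⁻³²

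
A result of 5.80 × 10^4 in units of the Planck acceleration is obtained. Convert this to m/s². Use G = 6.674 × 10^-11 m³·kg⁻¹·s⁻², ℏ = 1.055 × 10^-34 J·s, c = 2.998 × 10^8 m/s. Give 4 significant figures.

One Planck acceleration: a_P = √(c⁷/(ℏG)) = 5.560 × 10^51 m/s².
5.80 × 10^4 × 5.560 × 10^51 m/s² = 3.225 × 10^56 m/s²

3.225 × 10^56 m/s²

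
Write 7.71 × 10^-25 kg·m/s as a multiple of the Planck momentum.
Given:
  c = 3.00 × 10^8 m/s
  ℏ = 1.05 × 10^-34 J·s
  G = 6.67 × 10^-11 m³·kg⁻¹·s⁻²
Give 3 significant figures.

Planck momentum: p_P = √(ℏc³/G) = 6.52 kg·m/s.
7.71 × 10^-25 / 6.52 = 1.18 × 10^-25

1.18 × 10^-25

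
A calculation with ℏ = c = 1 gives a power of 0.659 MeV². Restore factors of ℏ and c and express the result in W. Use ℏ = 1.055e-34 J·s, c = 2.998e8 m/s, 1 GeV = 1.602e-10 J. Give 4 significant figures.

1.603e8 W

Power is [E]/[T] = [E]²/ℏ.
1 GeV² → 1/ℏ × (1 GeV in J)² = 2.433e14 W.
Convert the energy scale: 0.659 MeV² = 6.59e-7 GeV².
Result: 6.59e-7 × 2.433e14 = 1.603e8 W.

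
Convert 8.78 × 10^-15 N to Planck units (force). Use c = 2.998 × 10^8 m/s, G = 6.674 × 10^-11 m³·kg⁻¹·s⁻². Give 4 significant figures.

7.254 × 10^-59

Planck force: F_P = c⁴/G = 1.210 × 10^44 N.
8.78 × 10^-15 / 1.210 × 10^44 = 7.254 × 10^-59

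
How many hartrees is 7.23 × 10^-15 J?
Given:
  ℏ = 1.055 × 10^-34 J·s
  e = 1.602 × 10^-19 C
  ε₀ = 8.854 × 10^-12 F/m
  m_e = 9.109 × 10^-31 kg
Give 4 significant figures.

1.660 × 10^3

hartree: E_h = m_e e⁴/(4πε₀ℏ)² = 4.354 × 10^-18 J.
7.23 × 10^-15 / 4.354 × 10^-18 = 1.660 × 10^3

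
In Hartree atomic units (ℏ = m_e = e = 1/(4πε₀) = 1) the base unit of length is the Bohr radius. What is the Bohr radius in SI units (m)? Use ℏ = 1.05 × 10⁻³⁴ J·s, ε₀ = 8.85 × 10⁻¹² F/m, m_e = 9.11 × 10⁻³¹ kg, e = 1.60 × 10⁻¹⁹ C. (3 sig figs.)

5.26 × 10⁻¹¹ m

a₀ = 4πε₀ℏ²/(m_e e²)
  = 1.23 × 10⁻⁷⁸ / 2.33 × 10⁻⁶⁸
  = 5.26 × 10⁻¹¹ m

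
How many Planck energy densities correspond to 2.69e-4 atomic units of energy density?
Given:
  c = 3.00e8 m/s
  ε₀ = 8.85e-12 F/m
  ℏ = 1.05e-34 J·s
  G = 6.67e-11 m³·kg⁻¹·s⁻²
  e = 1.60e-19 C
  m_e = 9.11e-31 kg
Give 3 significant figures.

atomic unit of energy density: u_au = E_h/a₀³ = m_e⁴e¹⁰/((4πε₀)⁵ℏ⁸) = 3.01e13 J/m³
Planck energy density: u_P = c⁷/(ℏG²) = 4.68e113 J/m³
2.69e-4 × 3.01e13 / 4.68e113 = 1.73e-104

1.73e-104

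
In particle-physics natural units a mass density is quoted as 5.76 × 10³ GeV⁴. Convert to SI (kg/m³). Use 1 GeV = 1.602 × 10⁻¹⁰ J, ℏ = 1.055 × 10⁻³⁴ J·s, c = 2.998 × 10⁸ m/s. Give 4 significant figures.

Mass density is [E]/(c²[L]³) = [E]⁴/(ℏ³c⁵).
1 GeV⁴ → 1/(ℏ³c⁵) × (1 GeV in J)⁴ = 2.316 × 10²⁰ kg/m³.
Result: 5.76 × 10³ × 2.316 × 10²⁰ = 1.334 × 10²⁴ kg/m³.

1.334 × 10²⁴ kg/m³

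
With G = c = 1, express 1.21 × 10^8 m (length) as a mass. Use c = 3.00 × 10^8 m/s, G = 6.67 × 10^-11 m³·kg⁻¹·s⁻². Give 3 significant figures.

1.63 × 10^35 kg

Length → mass via c²/G.
1.21 × 10^8 m × (c²/G) = 1.63 × 10^35 kg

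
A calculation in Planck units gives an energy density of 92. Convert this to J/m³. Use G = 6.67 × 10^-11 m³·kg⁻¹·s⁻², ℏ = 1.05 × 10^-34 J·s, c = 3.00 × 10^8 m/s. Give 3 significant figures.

4.31 × 10^115 J/m³

One Planck energy density: u_P = c⁷/(ℏG²) = 4.68 × 10^113 J/m³.
92 × 4.68 × 10^113 J/m³ = 4.31 × 10^115 J/m³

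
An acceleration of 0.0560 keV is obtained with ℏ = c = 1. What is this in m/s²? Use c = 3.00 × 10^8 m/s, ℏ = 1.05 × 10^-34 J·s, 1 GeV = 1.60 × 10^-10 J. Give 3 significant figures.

2.56 × 10^25 m/s²

Acceleration is [L]/[T]² = c·[E]/ℏ.
1 GeV → c/ℏ × (1 GeV in J) = 4.57 × 10^32 m/s².
Convert the energy scale: 0.0560 keV = 5.60 × 10^-8 GeV.
Result: 5.60 × 10^-8 × 4.57 × 10^32 = 2.56 × 10^25 m/s².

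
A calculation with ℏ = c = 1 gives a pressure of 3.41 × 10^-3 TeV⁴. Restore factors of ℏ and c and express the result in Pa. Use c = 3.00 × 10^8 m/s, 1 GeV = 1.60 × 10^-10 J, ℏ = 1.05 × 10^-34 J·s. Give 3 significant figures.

Pressure is [E]/[L]³ = [E]⁴/(ℏc)³.
1 GeV⁴ → 1/(ℏc)³ × (1 GeV in J)⁴ = 2.10 × 10^37 Pa.
Convert the energy scale: 3.41 × 10^-3 TeV⁴ = 3.41 × 10^9 GeV⁴.
Result: 3.41 × 10^9 × 2.10 × 10^37 = 7.15 × 10^46 Pa.

7.15 × 10^46 Pa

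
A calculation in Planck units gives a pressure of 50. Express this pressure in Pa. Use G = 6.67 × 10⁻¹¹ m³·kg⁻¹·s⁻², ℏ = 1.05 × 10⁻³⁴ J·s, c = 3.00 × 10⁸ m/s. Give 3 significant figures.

One Planck pressure: p_P = c⁷/(ℏG²) = 4.68 × 10¹¹³ Pa.
50 × 4.68 × 10¹¹³ Pa = 2.34 × 10¹¹⁵ Pa

2.34 × 10¹¹⁵ Pa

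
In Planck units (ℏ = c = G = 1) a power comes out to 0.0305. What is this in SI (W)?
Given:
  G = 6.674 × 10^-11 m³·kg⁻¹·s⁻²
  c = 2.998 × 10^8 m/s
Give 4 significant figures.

One Planck power: P_P = c⁵/G = 3.629 × 10^52 W.
0.0305 × 3.629 × 10^52 W = 1.107 × 10^51 W

1.107 × 10^51 W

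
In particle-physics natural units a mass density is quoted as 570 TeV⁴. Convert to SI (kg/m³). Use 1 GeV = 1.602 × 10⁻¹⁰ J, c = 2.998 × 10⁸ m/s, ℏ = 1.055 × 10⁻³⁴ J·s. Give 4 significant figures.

Mass density is [E]/(c²[L]³) = [E]⁴/(ℏ³c⁵).
1 GeV⁴ → 1/(ℏ³c⁵) × (1 GeV in J)⁴ = 2.316 × 10²⁰ kg/m³.
Convert the energy scale: 570 TeV⁴ = 5.70 × 10¹⁴ GeV⁴.
Result: 5.70 × 10¹⁴ × 2.316 × 10²⁰ = 1.320 × 10³⁵ kg/m³.

1.320 × 10³⁵ kg/m³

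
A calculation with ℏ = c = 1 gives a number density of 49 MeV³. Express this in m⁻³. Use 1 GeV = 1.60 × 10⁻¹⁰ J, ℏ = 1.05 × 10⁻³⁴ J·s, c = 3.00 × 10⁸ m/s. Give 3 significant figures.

6.42 × 10³⁹ m⁻³

Number density is [L]⁻³ = [E]³/(ℏc)³.
1 GeV³ → 1/(ℏc)³ × (1 GeV in J)³ = 1.31 × 10⁴⁷ m⁻³.
Convert the energy scale: 49 MeV³ = 4.90 × 10⁻⁸ GeV³.
Result: 4.90 × 10⁻⁸ × 1.31 × 10⁴⁷ = 6.42 × 10³⁹ m⁻³.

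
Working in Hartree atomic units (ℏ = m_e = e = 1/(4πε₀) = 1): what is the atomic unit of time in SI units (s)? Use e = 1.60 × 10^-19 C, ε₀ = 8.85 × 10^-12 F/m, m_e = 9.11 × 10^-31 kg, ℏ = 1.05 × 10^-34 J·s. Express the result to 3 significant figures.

2.40 × 10^-17 s

Dimensional analysis gives τ_au = (4πε₀)²ℏ³/(m_e e⁴).
E_h = 4.38 × 10^-18 J
ℏ/E_h = 2.40 × 10^-17 s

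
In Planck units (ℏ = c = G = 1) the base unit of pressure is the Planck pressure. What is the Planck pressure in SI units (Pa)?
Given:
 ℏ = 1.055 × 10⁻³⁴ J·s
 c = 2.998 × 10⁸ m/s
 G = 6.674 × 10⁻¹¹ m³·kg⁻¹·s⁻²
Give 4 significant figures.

p_P = c⁷/(ℏG²)
  = 2.177 × 10⁵⁹ / 4.699 × 10⁻⁵⁵
  = 4.632 × 10¹¹³ Pa

4.632 × 10¹¹³ Pa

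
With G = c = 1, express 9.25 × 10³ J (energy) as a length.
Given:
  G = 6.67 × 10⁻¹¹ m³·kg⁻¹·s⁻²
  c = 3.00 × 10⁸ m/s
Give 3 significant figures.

7.62 × 10⁻⁴¹ m

Energy → length via G/c⁴.
9.25 × 10³ J × (G/c⁴) = 7.62 × 10⁻⁴¹ m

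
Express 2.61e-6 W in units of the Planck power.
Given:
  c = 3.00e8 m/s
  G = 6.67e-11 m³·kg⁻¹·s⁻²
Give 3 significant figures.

Planck power: P_P = c⁵/G = 3.64e52 W.
2.61e-6 / 3.64e52 = 7.16e-59

7.16e-59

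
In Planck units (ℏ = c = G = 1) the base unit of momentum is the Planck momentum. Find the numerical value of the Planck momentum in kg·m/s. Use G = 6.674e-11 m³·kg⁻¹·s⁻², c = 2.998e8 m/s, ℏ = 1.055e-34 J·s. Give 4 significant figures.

6.527 kg·m/s

p_P = √(ℏc³/G)
  = √(42.60)
  = 6.527 kg·m/s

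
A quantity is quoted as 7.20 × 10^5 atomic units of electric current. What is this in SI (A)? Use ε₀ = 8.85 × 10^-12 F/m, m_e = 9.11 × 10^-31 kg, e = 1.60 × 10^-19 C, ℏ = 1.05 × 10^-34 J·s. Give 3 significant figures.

4.80 × 10^3 A

One atomic unit of electric current: I_au = e E_h/ℏ = m_e e⁵/((4πε₀)²ℏ³) = 6.67 × 10^-3 A.
7.20 × 10^5 × 6.67 × 10^-3 A = 4.80 × 10^3 A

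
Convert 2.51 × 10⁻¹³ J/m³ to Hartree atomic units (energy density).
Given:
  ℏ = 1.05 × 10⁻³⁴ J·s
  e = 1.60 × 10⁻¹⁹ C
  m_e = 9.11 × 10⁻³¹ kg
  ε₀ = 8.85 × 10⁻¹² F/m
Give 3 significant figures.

8.33 × 10⁻²⁷

atomic unit of energy density: u_au = E_h/a₀³ = m_e⁴e¹⁰/((4πε₀)⁵ℏ⁸) = 3.01 × 10¹³ J/m³.
2.51 × 10⁻¹³ / 3.01 × 10¹³ = 8.33 × 10⁻²⁷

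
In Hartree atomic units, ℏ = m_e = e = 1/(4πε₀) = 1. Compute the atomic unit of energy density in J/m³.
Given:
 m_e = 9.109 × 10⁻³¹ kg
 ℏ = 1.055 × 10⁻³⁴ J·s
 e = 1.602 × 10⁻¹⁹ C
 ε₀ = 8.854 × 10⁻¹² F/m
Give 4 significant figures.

2.929 × 10¹³ J/m³

From ℏ = m_e = e = 1/(4πε₀) = 1 the energy density scale is u_au = E_h/a₀³ = m_e⁴e¹⁰/((4πε₀)⁵ℏ⁸).
E_h = 4.354 × 10⁻¹⁸ J
a₀ = 5.297 × 10⁻¹¹ m
E_h/a₀³ = 2.929 × 10¹³ J/m³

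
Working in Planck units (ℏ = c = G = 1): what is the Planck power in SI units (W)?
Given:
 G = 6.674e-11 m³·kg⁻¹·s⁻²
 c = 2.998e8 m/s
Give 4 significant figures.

3.629e52 W

The unique combination of the constants set to 1 with dimensions of power is P_P = c⁵/G.
  = 2.422e42 / 6.674e-11
  = 3.629e52 W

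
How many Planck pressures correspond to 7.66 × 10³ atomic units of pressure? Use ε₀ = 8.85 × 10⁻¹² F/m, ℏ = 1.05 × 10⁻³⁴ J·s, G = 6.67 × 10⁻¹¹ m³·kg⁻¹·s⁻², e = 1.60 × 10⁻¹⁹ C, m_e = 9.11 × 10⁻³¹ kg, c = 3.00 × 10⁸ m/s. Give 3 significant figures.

4.93 × 10⁻⁹⁷

atomic unit of pressure: P_au = E_h/a₀³ = m_e⁴e¹⁰/((4πε₀)⁵ℏ⁸) = 3.01 × 10¹³ Pa
Planck pressure: p_P = c⁷/(ℏG²) = 4.68 × 10¹¹³ Pa
7.66 × 10³ × 3.01 × 10¹³ / 4.68 × 10¹¹³ = 4.93 × 10⁻⁹⁷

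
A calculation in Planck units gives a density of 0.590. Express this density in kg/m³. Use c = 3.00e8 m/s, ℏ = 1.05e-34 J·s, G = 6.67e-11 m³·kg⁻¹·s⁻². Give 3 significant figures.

One Planck density: ρ_P = c⁵/(ℏG²) = 5.20e96 kg/m³.
0.590 × 5.20e96 kg/m³ = 3.07e96 kg/m³

3.07e96 kg/m³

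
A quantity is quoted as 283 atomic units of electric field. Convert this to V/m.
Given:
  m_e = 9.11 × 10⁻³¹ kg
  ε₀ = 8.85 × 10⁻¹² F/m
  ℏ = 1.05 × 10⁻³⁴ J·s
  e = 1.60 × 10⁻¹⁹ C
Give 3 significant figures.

1.47 × 10¹⁴ V/m

One atomic unit of electric field: E_au = E_h/(e a₀) = m_e²e⁵/((4πε₀)³ℏ⁴) = 5.20 × 10¹¹ V/m.
283 × 5.20 × 10¹¹ V/m = 1.47 × 10¹⁴ V/m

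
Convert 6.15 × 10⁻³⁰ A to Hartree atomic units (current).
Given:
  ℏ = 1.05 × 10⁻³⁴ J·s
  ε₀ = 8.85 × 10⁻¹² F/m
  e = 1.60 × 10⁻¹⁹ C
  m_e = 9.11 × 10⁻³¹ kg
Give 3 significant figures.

9.22 × 10⁻²⁸

atomic unit of electric current: I_au = e E_h/ℏ = m_e e⁵/((4πε₀)²ℏ³) = 6.67 × 10⁻³ A.
6.15 × 10⁻³⁰ / 6.67 × 10⁻³ = 9.22 × 10⁻²⁸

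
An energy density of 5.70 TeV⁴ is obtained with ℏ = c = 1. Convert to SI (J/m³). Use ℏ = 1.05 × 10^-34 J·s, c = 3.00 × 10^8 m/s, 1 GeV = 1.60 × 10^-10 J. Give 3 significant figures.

1.20 × 10^50 J/m³

[E]/[L]³ = [E]⁴/(ℏc)³; restore (ℏc)⁻³.
1 GeV⁴ → 1/(ℏc)³ × (1 GeV in J)⁴ = 2.10 × 10^37 J/m³.
Convert the energy scale: 5.70 TeV⁴ = 5.70 × 10^12 GeV⁴.
Result: 5.70 × 10^12 × 2.10 × 10^37 = 1.20 × 10^50 J/m³.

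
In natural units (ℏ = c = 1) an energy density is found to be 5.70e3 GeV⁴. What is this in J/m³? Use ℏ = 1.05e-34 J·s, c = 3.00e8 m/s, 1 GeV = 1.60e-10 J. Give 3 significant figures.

[E]/[L]³ = [E]⁴/(ℏc)³; restore (ℏc)⁻³.
1 GeV⁴ → 1/(ℏc)³ × (1 GeV in J)⁴ = 2.10e37 J/m³.
Result: 5.70e3 × 2.10e37 = 1.20e41 J/m³.

1.20e41 J/m³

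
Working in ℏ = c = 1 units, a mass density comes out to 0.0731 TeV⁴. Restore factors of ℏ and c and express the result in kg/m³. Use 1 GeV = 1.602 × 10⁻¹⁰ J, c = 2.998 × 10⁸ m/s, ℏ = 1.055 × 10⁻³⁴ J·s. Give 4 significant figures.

Mass density is [E]/(c²[L]³) = [E]⁴/(ℏ³c⁵).
1 GeV⁴ → 1/(ℏ³c⁵) × (1 GeV in J)⁴ = 2.316 × 10²⁰ kg/m³.
Convert the energy scale: 0.0731 TeV⁴ = 7.31 × 10¹⁰ GeV⁴.
Result: 7.31 × 10¹⁰ × 2.316 × 10²⁰ = 1.693 × 10³¹ kg/m³.

1.693 × 10³¹ kg/m³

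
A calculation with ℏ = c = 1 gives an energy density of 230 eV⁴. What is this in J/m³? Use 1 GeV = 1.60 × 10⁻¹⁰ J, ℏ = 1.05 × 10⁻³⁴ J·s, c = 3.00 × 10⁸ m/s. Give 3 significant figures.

[E]/[L]³ = [E]⁴/(ℏc)³; restore (ℏc)⁻³.
1 GeV⁴ → 1/(ℏc)³ × (1 GeV in J)⁴ = 2.10 × 10³⁷ J/m³.
Convert the energy scale: 230 eV⁴ = 2.30 × 10⁻³⁴ GeV⁴.
Result: 2.30 × 10⁻³⁴ × 2.10 × 10³⁷ = 4.82 × 10³ J/m³.

4.82 × 10³ J/m³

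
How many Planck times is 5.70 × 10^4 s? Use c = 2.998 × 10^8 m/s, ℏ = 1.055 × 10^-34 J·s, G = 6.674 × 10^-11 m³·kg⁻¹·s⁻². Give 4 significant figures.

Planck time: t_P = √(ℏG/c⁵) = 5.392 × 10^-44 s.
5.70 × 10^4 / 5.392 × 10^-44 = 1.057 × 10^48

1.057 × 10^48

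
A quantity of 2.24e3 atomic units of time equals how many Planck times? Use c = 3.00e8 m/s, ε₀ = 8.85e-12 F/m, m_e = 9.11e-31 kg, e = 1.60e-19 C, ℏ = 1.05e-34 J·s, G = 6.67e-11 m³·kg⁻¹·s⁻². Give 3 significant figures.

1.00e30

atomic unit of time: τ_au = (4πε₀)²ℏ³/(m_e e⁴) = 2.40e-17 s
Planck time: t_P = √(ℏG/c⁵) = 5.37e-44 s
2.24e3 × 2.40e-17 / 5.37e-44 = 1.00e30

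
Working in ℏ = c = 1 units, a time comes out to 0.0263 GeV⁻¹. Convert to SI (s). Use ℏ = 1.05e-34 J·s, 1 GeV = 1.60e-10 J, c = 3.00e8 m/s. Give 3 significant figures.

A time is [E]⁻¹ in ℏ=c=1; restore one factor of ℏ.
1 GeV⁻¹ → ℏ × (1 GeV in J)⁻¹ = 6.56e-25 s.
Result: 0.0263 × 6.56e-25 = 1.73e-26 s.

1.73e-26 s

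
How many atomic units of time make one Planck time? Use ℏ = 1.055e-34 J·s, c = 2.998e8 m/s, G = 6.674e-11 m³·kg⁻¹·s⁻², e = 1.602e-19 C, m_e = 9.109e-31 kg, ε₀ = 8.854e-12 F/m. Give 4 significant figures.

2.225e-27

Planck time: t_P = √(ℏG/c⁵) = 5.392e-44 s
atomic unit of time: τ_au = (4πε₀)²ℏ³/(m_e e⁴) = 2.423e-17 s
ratio = 5.392e-44 / 2.423e-17 = 2.225e-27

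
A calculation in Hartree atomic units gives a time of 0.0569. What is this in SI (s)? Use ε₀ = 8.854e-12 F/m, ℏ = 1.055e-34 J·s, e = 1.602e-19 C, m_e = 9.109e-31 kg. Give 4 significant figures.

1.379e-18 s

One atomic unit of time: τ_au = (4πε₀)²ℏ³/(m_e e⁴) = 2.423e-17 s.
0.0569 × 2.423e-17 s = 1.379e-18 s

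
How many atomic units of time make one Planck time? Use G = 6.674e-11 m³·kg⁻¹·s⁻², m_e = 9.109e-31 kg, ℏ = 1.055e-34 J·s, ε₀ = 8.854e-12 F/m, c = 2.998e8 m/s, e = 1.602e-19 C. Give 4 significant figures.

2.225e-27

Planck time: t_P = √(ℏG/c⁵) = 5.392e-44 s
atomic unit of time: τ_au = (4πε₀)²ℏ³/(m_e e⁴) = 2.423e-17 s
ratio = 5.392e-44 / 2.423e-17 = 2.225e-27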